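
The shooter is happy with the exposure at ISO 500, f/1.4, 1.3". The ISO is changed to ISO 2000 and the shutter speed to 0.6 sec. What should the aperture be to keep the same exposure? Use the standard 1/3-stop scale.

ISO: 500 → 640 → 800 → 1000 → 1250 → 1600 → 2000 — 2 stops higher (brighter).
Shutter speed: 1.3 → 1 → 0.8 → 0.6 — 1 stop shorter (darker).
Net change so far: 1 stop brighter. Offset with the aperture: f/1.4 → f/1.6 → f/1.8 → f/2.

f/2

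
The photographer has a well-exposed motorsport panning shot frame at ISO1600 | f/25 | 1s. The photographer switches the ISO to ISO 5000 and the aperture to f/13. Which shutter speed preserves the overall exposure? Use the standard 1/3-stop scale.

1/13s

ISO: 1600 → 2000 → 2500 → 3200 → 4000 → 5000 — 1 2/3 stops higher (brighter).
Aperture: f/25 → f/22 → f/20 → f/18 → f/16 → f/14 → f/13 — 2 stops opened up (brighter).
Net change so far: 3 2/3 stops brighter. Offset with the shutter speed: 1 → 0.8 → 0.6 → 0.5 → 0.4 → 0.3 → 1/4 → 1/5 → 1/6 → 1/8 → 1/10 → 1/13.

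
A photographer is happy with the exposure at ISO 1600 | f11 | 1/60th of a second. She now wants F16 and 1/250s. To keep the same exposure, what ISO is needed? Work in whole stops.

ISO 12800

Aperture: f/11 → f/16 — 1 stop smaller aperture (darker).
Shutter speed: 1/60 → 1/125 → 1/250 — 2 stops shorter (darker).
Net change so far: 3 stops darker. Offset with the ISO: 1600 → 3200 → 6400 → 12800.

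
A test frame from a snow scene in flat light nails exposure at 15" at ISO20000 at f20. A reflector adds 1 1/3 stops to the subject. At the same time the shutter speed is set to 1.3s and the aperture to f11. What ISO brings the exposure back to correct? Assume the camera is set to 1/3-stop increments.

ISO 32000

Scene light: 1 1/3 stops brighter.
Shutter speed: 15 → 13 → 10 → 8 → 6 → 5 → 4 → 3.2 → 2.5 → 2 → 1.6 → 1.3 — 3 2/3 stops shorter (darker).
Aperture: f/20 → f/18 → f/16 → f/14 → f/13 → f/11 — 1 2/3 stops opened up (brighter).
Net so far: 2/3 stop darker. ISO: 20000 → 25600 → 32000.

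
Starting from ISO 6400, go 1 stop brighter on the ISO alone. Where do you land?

ISO 12800

ISO: 6400 → 12800 — 1 stop raised (brighter).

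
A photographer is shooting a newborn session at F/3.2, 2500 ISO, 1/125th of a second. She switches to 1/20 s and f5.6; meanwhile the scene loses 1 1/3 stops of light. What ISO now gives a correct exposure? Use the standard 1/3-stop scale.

ISO 3200

Scene light: 1 1/3 stops darker.
Shutter speed: 1/125 → 1/100 → 1/80 → 1/60 → 1/50 → 1/40 → 1/30 → 1/25 → 1/20 — 2 2/3 stops longer (brighter).
Aperture: f/3.2 → f/3.5 → f/4 → f/4.5 → f/5 → f/5.6 — 1 2/3 stops narrower (darker).
Net so far: 1/3 stop darker. ISO: 2500 → 3200.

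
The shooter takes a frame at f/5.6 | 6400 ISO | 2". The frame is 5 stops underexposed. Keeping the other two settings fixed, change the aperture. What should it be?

Underexposed by 5 stops → need 5 stops brighter.
Aperture: f/5.6 → f/4 → f/2.8 → f/2 → f/1.4 → f/1.0.

f/1.0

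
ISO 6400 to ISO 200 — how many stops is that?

6400 → 3200 → 1600 → 800 → 400 → 200 — count the steps: 5 stops.

5 stops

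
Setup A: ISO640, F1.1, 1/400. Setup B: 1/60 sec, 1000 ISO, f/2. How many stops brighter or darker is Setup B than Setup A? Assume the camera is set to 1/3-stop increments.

Aperture: f/1.1 → f/1.2 → f/1.4 → f/1.6 → f/1.8 → f/2 — 1 2/3 stops smaller aperture (darker).
Shutter speed: 1/400 → 1/320 → 1/250 → 1/200 → 1/160 → 1/125 → 1/100 → 1/80 → 1/60 — 2 2/3 stops longer (brighter).
ISO: 640 → 800 → 1000 — 2/3 stop higher (brighter).
Net: −1 2/3 +2 2/3 +2/3 = +1 2/3 stops.

1 2/3 stops brighter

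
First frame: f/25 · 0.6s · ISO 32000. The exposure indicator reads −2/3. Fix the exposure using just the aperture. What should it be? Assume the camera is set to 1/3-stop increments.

f/20

Underexposed by 2/3 stop → need 2/3 stop brighter.
Aperture: f/25 → f/22 → f/20.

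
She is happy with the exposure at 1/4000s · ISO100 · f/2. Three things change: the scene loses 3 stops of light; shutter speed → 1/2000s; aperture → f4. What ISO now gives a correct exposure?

Scene light: 3 stops darker.
Shutter speed: 1/4000 → 1/2000 — 1 stop slower (brighter).
Aperture: f/2 → f/2.8 → f/4 — 2 stops smaller aperture (darker).
Net so far: 4 stops darker. ISO: 100 → 200 → 400 → 800 → 1600.

ISO 1600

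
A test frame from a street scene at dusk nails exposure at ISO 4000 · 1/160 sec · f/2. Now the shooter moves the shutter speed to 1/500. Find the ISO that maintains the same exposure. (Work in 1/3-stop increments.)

ISO 12800

Shutter speed: 1/160 → 1/200 → 1/250 → 1/320 → 1/400 → 1/500 — 1 2/3 stops faster (darker).
Need 1 2/3 stops brighter from the ISO: 4000 → 5000 → 6400 → 8000 → 10000 → 12800.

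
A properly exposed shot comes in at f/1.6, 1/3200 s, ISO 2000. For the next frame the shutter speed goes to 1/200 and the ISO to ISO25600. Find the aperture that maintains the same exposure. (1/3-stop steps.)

Shutter speed: 1/3200 → 1/2500 → 1/2000 → 1/1600 → 1/1250 → 1/1000 → 1/800 → 1/640 → 1/500 → 1/400 → 1/320 → 1/250 → 1/200 — 4 stops slower (brighter).
ISO: 2000 → 2500 → 3200 → 4000 → 5000 → 6400 → 8000 → 10000 → 12800 → 16000 → 20000 → 25600 — 3 2/3 stops higher (brighter).
Net change so far: 7 2/3 stops brighter. Offset with the aperture: f/1.6 → f/1.8 → f/2 → f/2.2 → f/2.5 → f/2.8 → f/3.2 → f/3.5 → f/4 → f/4.5 → f/5 → f/5.6 → f/6.3 → f/7.1 → f/8 → f/9 → f/10 → f/11 → f/13 → f/14 → f/16 → f/18 → f/20 → f/22.

f/22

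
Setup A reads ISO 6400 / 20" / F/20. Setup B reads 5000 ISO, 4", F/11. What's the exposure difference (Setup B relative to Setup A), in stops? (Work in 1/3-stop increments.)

Aperture: f/20 → f/18 → f/16 → f/14 → f/13 → f/11 — 1 2/3 stops wider (brighter).
Shutter speed: 20 → 15 → 13 → 10 → 8 → 6 → 5 → 4 — 2 1/3 stops shorter (darker).
ISO: 6400 → 5000 — 1/3 stop lower (darker).
Net: +1 2/3 −2 1/3 −1/3 = −1 stop.

1 stop darker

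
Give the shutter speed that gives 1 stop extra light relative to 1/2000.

Shutter speed: 1/2000 → 1/1000 — 1 stop longer (brighter).

1/1000s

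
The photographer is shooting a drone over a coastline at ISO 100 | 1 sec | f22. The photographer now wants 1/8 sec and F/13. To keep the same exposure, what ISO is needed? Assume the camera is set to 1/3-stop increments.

ISO 250

Shutter speed: 1 → 0.8 → 0.6 → 0.5 → 0.4 → 0.3 → 1/4 → 1/5 → 1/6 → 1/8 — 3 stops shorter (darker).
Aperture: f/22 → f/20 → f/18 → f/16 → f/14 → f/13 — 1 2/3 stops opened up (brighter).
Net change so far: 1 1/3 stops darker. Offset with the ISO: 100 → 125 → 160 → 200 → 250.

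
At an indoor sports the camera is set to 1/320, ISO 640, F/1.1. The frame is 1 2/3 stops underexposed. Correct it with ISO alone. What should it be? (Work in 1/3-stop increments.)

ISO 2000

Underexposed by 1 2/3 stops → need 1 2/3 stops brighter.
ISO: 640 → 800 → 1000 → 1250 → 1600 → 2000.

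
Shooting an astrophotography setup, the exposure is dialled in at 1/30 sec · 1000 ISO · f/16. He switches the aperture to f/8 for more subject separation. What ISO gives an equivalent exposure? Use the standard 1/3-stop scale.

ISO 250

Aperture: f/16 → f/14 → f/13 → f/11 → f/10 → f/9 → f/8 — 2 stops wider (brighter).
Need 2 stops darker from the ISO: 1000 → 800 → 640 → 500 → 400 → 320 → 250.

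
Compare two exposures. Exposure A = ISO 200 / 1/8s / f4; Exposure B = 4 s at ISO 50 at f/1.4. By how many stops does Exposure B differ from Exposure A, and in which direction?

Aperture: f/4 → f/2.8 → f/2 → f/1.4 — 3 stops opened up (brighter).
Shutter speed: 1/8 → 1/4 → 1/2 → 1 → 2 → 4 — 5 stops slower (brighter).
ISO: 200 → 100 → 50 — 2 stops dropped (darker).
Net: +3 +5 −2 = +6 stops.

6 stops brighter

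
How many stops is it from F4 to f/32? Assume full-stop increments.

f/4 → f/5.6 → f/8 → f/11 → f/16 → f/22 → f/32 — count the steps: 6 stops.

6 stops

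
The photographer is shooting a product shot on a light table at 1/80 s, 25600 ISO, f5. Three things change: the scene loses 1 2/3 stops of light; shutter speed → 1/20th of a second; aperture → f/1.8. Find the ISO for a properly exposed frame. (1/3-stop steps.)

ISO 2500

Scene light: 1 2/3 stops darker.
Shutter speed: 1/80 → 1/60 → 1/50 → 1/40 → 1/30 → 1/25 → 1/20 — 2 stops slower (brighter).
Aperture: f/5 → f/4.5 → f/4 → f/3.5 → f/3.2 → f/2.8 → f/2.5 → f/2.2 → f/2 → f/1.8 — 3 stops wider (brighter).
Net so far: 3 1/3 stops brighter. ISO: 25600 → 20000 → 16000 → 12800 → 10000 → 8000 → 6400 → 5000 → 4000 → 3200 → 2500.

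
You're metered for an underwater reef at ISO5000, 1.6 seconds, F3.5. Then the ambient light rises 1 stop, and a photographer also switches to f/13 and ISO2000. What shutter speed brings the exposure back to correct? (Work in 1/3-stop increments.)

25 s

Scene light: 1 stop brighter.
Aperture: f/3.5 → f/4 → f/4.5 → f/5 → f/5.6 → f/6.3 → f/7.1 → f/8 → f/9 → f/10 → f/11 → f/13 — 3 2/3 stops narrower (darker).
ISO: 5000 → 4000 → 3200 → 2500 → 2000 — 1 1/3 stops lower (darker).
Net so far: 4 stops darker. Shutter speed: 1.6 → 2 → 2.5 → 3.2 → 4 → 5 → 6 → 8 → 10 → 13 → 15 → 20 → 25.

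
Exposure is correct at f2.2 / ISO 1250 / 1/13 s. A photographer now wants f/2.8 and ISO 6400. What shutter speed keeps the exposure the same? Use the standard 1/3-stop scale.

Aperture: f/2.2 → f/2.5 → f/2.8 — 2/3 stop smaller aperture (darker).
ISO: 1250 → 1600 → 2000 → 2500 → 3200 → 4000 → 5000 → 6400 — 2 1/3 stops raised (brighter).
Net change so far: 1 2/3 stops brighter. Offset with the shutter speed: 1/13 → 1/15 → 1/20 → 1/25 → 1/30 → 1/40.

1/40s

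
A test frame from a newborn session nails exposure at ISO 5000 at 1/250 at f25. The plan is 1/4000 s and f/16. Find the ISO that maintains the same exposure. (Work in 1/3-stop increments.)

ISO 32000

Shutter speed: 1/250 → 1/320 → 1/400 → 1/500 → 1/640 → 1/800 → 1/1000 → 1/1250 → 1/1600 → 1/2000 → 1/2500 → 1/3200 → 1/4000 — 4 stops shorter (darker).
Aperture: f/25 → f/22 → f/20 → f/18 → f/16 — 1 1/3 stops opened up (brighter).
Net change so far: 2 2/3 stops darker. Offset with the ISO: 5000 → 6400 → 8000 → 10000 → 12800 → 16000 → 20000 → 25600 → 32000.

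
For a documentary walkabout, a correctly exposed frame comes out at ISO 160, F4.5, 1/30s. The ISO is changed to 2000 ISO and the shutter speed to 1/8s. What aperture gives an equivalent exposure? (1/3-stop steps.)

ISO: 160 → 200 → 250 → 320 → 400 → 500 → 640 → 800 → 1000 → 1250 → 1600 → 2000 — 3 2/3 stops raised (brighter).
Shutter speed: 1/30 → 1/25 → 1/20 → 1/15 → 1/13 → 1/10 → 1/8 — 2 stops slower (brighter).
Net change so far: 5 2/3 stops brighter. Offset with the aperture: f/4.5 → f/5 → f/5.6 → f/6.3 → f/7.1 → f/8 → f/9 → f/10 → f/11 → f/13 → f/14 → f/16 → f/18 → f/20 → f/22 → f/25 → f/29 → f/32.

f/32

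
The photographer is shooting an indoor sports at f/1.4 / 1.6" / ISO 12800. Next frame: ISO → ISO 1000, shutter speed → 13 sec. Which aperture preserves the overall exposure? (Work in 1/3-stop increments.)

ISO: 12800 → 10000 → 8000 → 6400 → 5000 → 4000 → 3200 → 2500 → 2000 → 1600 → 1250 → 1000 — 3 2/3 stops dropped (darker).
Shutter speed: 1.6 → 2 → 2.5 → 3.2 → 4 → 5 → 6 → 8 → 10 → 13 — 3 stops slower (brighter).
Net change so far: 2/3 stop darker. Offset with the aperture: f/1.4 → f/1.2 → f/1.1.

f/1.1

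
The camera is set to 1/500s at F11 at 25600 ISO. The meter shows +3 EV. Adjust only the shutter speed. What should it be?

1/4000s

Overexposed by 3 stops → need 3 stops darker.
Shutter speed: 1/500 → 1/1000 → 1/2000 → 1/4000.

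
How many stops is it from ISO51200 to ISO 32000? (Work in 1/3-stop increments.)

2/3 stop

51200 → 40000 → 32000 — count the steps: 2 third-stops = 2/3 stop.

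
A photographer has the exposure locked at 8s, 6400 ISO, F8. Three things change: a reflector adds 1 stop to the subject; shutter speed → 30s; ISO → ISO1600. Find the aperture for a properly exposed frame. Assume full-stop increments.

Scene light: 1 stop brighter.
Shutter speed: 8 → 15 → 30 — 2 stops longer (brighter).
ISO: 6400 → 3200 → 1600 — 2 stops dropped (darker).
Net so far: 1 stop brighter. Aperture: f/8 → f/11.

f/11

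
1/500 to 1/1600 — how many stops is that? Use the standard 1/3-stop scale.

1/500 → 1/640 → 1/800 → 1/1000 → 1/1250 → 1/1600 — count the steps: 5 third-stops = 1 2/3 stops.

1 2/3 stops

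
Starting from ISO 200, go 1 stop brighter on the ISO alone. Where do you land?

ISO: 200 → 400 — 1 stop higher (brighter).

ISO 400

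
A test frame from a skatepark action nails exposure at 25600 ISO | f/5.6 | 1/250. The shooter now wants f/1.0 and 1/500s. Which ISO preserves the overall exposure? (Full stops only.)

Aperture: f/5.6 → f/4 → f/2.8 → f/2 → f/1.4 → f/1.0 — 5 stops opened up (brighter).
Shutter speed: 1/250 → 1/500 — 1 stop faster (darker).
Net change so far: 4 stops brighter. Offset with the ISO: 25600 → 12800 → 6400 → 3200 → 1600.

ISO 1600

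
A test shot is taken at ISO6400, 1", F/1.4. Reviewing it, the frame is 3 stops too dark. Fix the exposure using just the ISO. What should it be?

Underexposed by 3 stops → need 3 stops brighter.
ISO: 6400 → 12800 → 25600 → 51200.

ISO 51200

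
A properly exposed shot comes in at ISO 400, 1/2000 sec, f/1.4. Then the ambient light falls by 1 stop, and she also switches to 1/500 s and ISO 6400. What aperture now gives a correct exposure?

f/8

Scene light: 1 stop darker.
Shutter speed: 1/2000 → 1/1000 → 1/500 — 2 stops longer (brighter).
ISO: 400 → 800 → 1600 → 3200 → 6400 — 4 stops raised (brighter).
Net so far: 5 stops brighter. Aperture: f/1.4 → f/2 → f/2.8 → f/4 → f/5.6 → f/8.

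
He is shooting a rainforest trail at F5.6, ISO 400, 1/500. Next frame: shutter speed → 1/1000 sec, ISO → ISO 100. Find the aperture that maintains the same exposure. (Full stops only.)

Shutter speed: 1/500 → 1/1000 — 1 stop shorter (darker).
ISO: 400 → 200 → 100 — 2 stops lower (darker).
Net change so far: 3 stops darker. Offset with the aperture: f/5.6 → f/4 → f/2.8 → f/2.

f/2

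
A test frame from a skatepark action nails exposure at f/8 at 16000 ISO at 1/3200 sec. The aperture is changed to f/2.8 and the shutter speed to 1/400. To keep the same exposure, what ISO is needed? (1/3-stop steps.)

ISO 250

Aperture: f/8 → f/7.1 → f/6.3 → f/5.6 → f/5 → f/4.5 → f/4 → f/3.5 → f/3.2 → f/2.8 — 3 stops larger aperture (brighter).
Shutter speed: 1/3200 → 1/2500 → 1/2000 → 1/1600 → 1/1250 → 1/1000 → 1/800 → 1/640 → 1/500 → 1/400 — 3 stops slower (brighter).
Net change so far: 6 stops brighter. Offset with the ISO: 16000 → 12800 → 10000 → 8000 → 6400 → 5000 → 4000 → 3200 → 2500 → 2000 → 1600 → 1250 → 1000 → 800 → 640 → 500 → 400 → 320 → 250.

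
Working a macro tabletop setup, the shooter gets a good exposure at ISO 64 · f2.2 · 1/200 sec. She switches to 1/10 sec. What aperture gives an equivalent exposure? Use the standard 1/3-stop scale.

Shutter speed: 1/200 → 1/160 → 1/125 → 1/100 → 1/80 → 1/60 → 1/50 → 1/40 → 1/30 → 1/25 → 1/20 → 1/15 → 1/13 → 1/10 — 4 1/3 stops slower (brighter).
Need 4 1/3 stops darker from the aperture: f/2.2 → f/2.5 → f/2.8 → f/3.2 → f/3.5 → f/4 → f/4.5 → f/5 → f/5.6 → f/6.3 → f/7.1 → f/8 → f/9 → f/10.

f/10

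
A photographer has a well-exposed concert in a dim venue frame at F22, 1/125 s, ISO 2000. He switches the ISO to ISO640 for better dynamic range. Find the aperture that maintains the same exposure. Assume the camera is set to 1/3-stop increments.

ISO: 2000 → 1600 → 1250 → 1000 → 800 → 640 — 1 2/3 stops dropped (darker).
Need 1 2/3 stops brighter from the aperture: f/22 → f/20 → f/18 → f/16 → f/14 → f/13.

f/13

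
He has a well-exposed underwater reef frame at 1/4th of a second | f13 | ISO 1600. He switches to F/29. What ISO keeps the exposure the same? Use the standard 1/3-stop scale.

ISO 8000

Aperture: f/13 → f/14 → f/16 → f/18 → f/20 → f/22 → f/25 → f/29 — 2 1/3 stops stopped down (darker).
Need 2 1/3 stops brighter from the ISO: 1600 → 2000 → 2500 → 3200 → 4000 → 5000 → 6400 → 8000.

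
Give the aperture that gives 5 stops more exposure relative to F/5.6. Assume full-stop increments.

Aperture: f/5.6 → f/4 → f/2.8 → f/2 → f/1.4 → f/1.0 — 5 stops opened up (brighter).

f/1.0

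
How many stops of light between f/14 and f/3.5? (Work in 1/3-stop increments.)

4 stops

f/14 → f/13 → f/11 → f/10 → f/9 → f/8 → f/7.1 → f/6.3 → f/5.6 → f/5 → f/4.5 → f/4 → f/3.5 — count the steps: 12 third-stops = 4 stops.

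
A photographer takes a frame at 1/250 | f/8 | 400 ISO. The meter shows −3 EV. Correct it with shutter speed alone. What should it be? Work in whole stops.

1/30s

Underexposed by 3 stops → need 3 stops brighter.
Shutter speed: 1/250 → 1/125 → 1/60 → 1/30.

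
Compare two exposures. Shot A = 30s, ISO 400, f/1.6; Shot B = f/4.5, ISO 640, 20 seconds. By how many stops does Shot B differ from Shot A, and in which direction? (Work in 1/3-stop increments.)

3 stops darker

Aperture: f/1.6 → f/1.8 → f/2 → f/2.2 → f/2.5 → f/2.8 → f/3.2 → f/3.5 → f/4 → f/4.5 — 3 stops narrower (darker).
Shutter speed: 30 → 25 → 20 — 2/3 stop shorter (darker).
ISO: 400 → 500 → 640 — 2/3 stop higher (brighter).
Net: −3 −2/3 +2/3 = −3 stops.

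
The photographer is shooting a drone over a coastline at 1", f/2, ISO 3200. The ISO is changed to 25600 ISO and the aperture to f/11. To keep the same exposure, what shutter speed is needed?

4 s

ISO: 3200 → 6400 → 12800 → 25600 — 3 stops higher (brighter).
Aperture: f/2 → f/2.8 → f/4 → f/5.6 → f/8 → f/11 — 5 stops narrower (darker).
Net change so far: 2 stops darker. Offset with the shutter speed: 1 → 2 → 4.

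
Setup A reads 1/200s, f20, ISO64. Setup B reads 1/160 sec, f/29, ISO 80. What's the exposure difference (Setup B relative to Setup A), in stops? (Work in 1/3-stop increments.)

Aperture: f/20 → f/22 → f/25 → f/29 — 1 stop smaller aperture (darker).
Shutter speed: 1/200 → 1/160 — 1/3 stop longer (brighter).
ISO: 64 → 80 — 1/3 stop higher (brighter).
Net: −1 +1/3 +1/3 = −1/3 stops.

1/3 stop darker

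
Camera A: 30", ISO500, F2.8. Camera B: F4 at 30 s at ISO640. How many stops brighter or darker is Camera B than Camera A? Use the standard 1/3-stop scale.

Aperture: f/2.8 → f/3.2 → f/3.5 → f/4 — 1 stop stopped down (darker).
Shutter speed: unchanged.
ISO: 500 → 640 — 1/3 stop higher (brighter).
Net: −1 +1/3 = −2/3 stops.

2/3 stop darker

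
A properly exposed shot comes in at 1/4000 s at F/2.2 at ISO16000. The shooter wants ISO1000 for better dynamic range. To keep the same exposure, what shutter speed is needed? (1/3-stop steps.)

ISO: 16000 → 12800 → 10000 → 8000 → 6400 → 5000 → 4000 → 3200 → 2500 → 2000 → 1600 → 1250 → 1000 — 4 stops dropped (darker).
Need 4 stops brighter from the shutter speed: 1/4000 → 1/3200 → 1/2500 → 1/2000 → 1/1600 → 1/1250 → 1/1000 → 1/800 → 1/640 → 1/500 → 1/400 → 1/320 → 1/250.

1/250s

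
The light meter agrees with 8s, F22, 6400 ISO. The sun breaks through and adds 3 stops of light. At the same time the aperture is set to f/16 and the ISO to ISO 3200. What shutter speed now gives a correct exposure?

Scene light: 3 stops brighter.
Aperture: f/22 → f/16 — 1 stop wider (brighter).
ISO: 6400 → 3200 — 1 stop lower (darker).
Net so far: 3 stops brighter. Shutter speed: 8 → 4 → 2 → 1.

1 s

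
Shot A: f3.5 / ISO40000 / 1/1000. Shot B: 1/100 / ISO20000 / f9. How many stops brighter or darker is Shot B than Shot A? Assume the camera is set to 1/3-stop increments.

1/3 stop darker

Aperture: f/3.5 → f/4 → f/4.5 → f/5 → f/5.6 → f/6.3 → f/7.1 → f/8 → f/9 — 2 2/3 stops stopped down (darker).
Shutter speed: 1/1000 → 1/800 → 1/640 → 1/500 → 1/400 → 1/320 → 1/250 → 1/200 → 1/160 → 1/125 → 1/100 — 3 1/3 stops slower (brighter).
ISO: 40000 → 32000 → 25600 → 20000 — 1 stop dropped (darker).
Net: −2 2/3 +3 1/3 −1 = −1/3 stops.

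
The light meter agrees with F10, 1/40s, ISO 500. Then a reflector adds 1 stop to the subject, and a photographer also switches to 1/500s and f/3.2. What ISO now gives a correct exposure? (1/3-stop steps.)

ISO 320

Scene light: 1 stop brighter.
Shutter speed: 1/40 → 1/50 → 1/60 → 1/80 → 1/100 → 1/125 → 1/160 → 1/200 → 1/250 → 1/320 → 1/400 → 1/500 — 3 2/3 stops faster (darker).
Aperture: f/10 → f/9 → f/8 → f/7.1 → f/6.3 → f/5.6 → f/5 → f/4.5 → f/4 → f/3.5 → f/3.2 — 3 1/3 stops wider (brighter).
Net so far: 2/3 stop brighter. ISO: 500 → 400 → 320.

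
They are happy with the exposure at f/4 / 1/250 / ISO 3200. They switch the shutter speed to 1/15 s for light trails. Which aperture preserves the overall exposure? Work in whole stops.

Shutter speed: 1/250 → 1/125 → 1/60 → 1/30 → 1/15 — 4 stops slower (brighter).
Need 4 stops darker from the aperture: f/4 → f/5.6 → f/8 → f/11 → f/16.

f/16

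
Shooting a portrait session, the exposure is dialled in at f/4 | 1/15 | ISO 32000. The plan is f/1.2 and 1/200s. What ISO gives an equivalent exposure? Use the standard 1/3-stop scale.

Aperture: f/4 → f/3.5 → f/3.2 → f/2.8 → f/2.5 → f/2.2 → f/2 → f/1.8 → f/1.6 → f/1.4 → f/1.2 — 3 1/3 stops larger aperture (brighter).
Shutter speed: 1/15 → 1/20 → 1/25 → 1/30 → 1/40 → 1/50 → 1/60 → 1/80 → 1/100 → 1/125 → 1/160 → 1/200 — 3 2/3 stops shorter (darker).
Net change so far: 1/3 stop darker. Offset with the ISO: 32000 → 40000.

ISO 40000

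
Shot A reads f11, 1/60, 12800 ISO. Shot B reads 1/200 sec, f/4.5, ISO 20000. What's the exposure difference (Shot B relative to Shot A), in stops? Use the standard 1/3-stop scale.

1 2/3 stops brighter

Aperture: f/11 → f/10 → f/9 → f/8 → f/7.1 → f/6.3 → f/5.6 → f/5 → f/4.5 — 2 2/3 stops larger aperture (brighter).
Shutter speed: 1/60 → 1/80 → 1/100 → 1/125 → 1/160 → 1/200 — 1 2/3 stops shorter (darker).
ISO: 12800 → 16000 → 20000 — 2/3 stop higher (brighter).
Net: +2 2/3 −1 2/3 +2/3 = +1 2/3 stops.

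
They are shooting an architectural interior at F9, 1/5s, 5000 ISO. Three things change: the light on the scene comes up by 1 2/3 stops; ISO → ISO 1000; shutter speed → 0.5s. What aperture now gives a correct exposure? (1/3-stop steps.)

f/11

Scene light: 1 2/3 stops brighter.
ISO: 5000 → 4000 → 3200 → 2500 → 2000 → 1600 → 1250 → 1000 — 2 1/3 stops lower (darker).
Shutter speed: 1/5 → 1/4 → 0.3 → 0.4 → 0.5 — 1 1/3 stops slower (brighter).
Net so far: 2/3 stop brighter. Aperture: f/9 → f/10 → f/11.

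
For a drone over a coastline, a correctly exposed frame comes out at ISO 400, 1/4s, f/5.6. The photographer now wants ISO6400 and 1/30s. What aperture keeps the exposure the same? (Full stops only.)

f/8

ISO: 400 → 800 → 1600 → 3200 → 6400 — 4 stops higher (brighter).
Shutter speed: 1/4 → 1/8 → 1/15 → 1/30 — 3 stops shorter (darker).
Net change so far: 1 stop brighter. Offset with the aperture: f/5.6 → f/8.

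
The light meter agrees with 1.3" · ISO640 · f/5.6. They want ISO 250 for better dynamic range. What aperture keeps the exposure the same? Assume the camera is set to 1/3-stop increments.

ISO: 640 → 500 → 400 → 320 → 250 — 1 1/3 stops dropped (darker).
Need 1 1/3 stops brighter from the aperture: f/5.6 → f/5 → f/4.5 → f/4 → f/3.5.

f/3.5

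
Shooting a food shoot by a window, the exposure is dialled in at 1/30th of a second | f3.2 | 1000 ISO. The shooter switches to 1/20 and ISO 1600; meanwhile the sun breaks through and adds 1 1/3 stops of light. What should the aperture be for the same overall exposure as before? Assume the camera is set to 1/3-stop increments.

f/8

Scene light: 1 1/3 stops brighter.
Shutter speed: 1/30 → 1/25 → 1/20 — 2/3 stop slower (brighter).
ISO: 1000 → 1250 → 1600 — 2/3 stop raised (brighter).
Net so far: 2 2/3 stops brighter. Aperture: f/3.2 → f/3.5 → f/4 → f/4.5 → f/5 → f/5.6 → f/6.3 → f/7.1 → f/8.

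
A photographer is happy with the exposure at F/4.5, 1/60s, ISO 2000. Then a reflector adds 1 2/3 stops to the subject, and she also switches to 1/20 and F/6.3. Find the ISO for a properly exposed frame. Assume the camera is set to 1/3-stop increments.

Scene light: 1 2/3 stops brighter.
Shutter speed: 1/60 → 1/50 → 1/40 → 1/30 → 1/25 → 1/20 — 1 2/3 stops longer (brighter).
Aperture: f/4.5 → f/5 → f/5.6 → f/6.3 — 1 stop smaller aperture (darker).
Net so far: 2 1/3 stops brighter. ISO: 2000 → 1600 → 1250 → 1000 → 800 → 640 → 500 → 400.

ISO 400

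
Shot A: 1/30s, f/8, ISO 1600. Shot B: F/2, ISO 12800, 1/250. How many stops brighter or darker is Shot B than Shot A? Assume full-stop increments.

4 stops brighter

Aperture: f/8 → f/5.6 → f/4 → f/2.8 → f/2 — 4 stops opened up (brighter).
Shutter speed: 1/30 → 1/60 → 1/125 → 1/250 — 3 stops faster (darker).
ISO: 1600 → 3200 → 6400 → 12800 — 3 stops higher (brighter).
Net: +4 −3 +3 = +4 stops.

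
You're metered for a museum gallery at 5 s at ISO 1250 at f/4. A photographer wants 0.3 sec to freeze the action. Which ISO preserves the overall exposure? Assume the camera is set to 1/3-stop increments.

Shutter speed: 5 → 4 → 3.2 → 2.5 → 2 → 1.6 → 1.3 → 1 → 0.8 → 0.6 → 0.5 → 0.4 → 0.3 — 4 stops shorter (darker).
Need 4 stops brighter from the ISO: 1250 → 1600 → 2000 → 2500 → 3200 → 4000 → 5000 → 6400 → 8000 → 10000 → 12800 → 16000 → 20000.

ISO 20000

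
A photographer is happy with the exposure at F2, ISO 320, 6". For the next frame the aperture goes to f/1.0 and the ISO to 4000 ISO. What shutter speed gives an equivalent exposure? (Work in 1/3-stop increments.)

1/8s

Aperture: f/2 → f/1.8 → f/1.6 → f/1.4 → f/1.2 → f/1.1 → f/1.0 — 2 stops opened up (brighter).
ISO: 320 → 400 → 500 → 640 → 800 → 1000 → 1250 → 1600 → 2000 → 2500 → 3200 → 4000 — 3 2/3 stops higher (brighter).
Net change so far: 5 2/3 stops brighter. Offset with the shutter speed: 6 → 5 → 4 → 3.2 → 2.5 → 2 → 1.6 → 1.3 → 1 → 0.8 → 0.6 → 0.5 → 0.4 → 0.3 → 1/4 → 1/5 → 1/6 → 1/8.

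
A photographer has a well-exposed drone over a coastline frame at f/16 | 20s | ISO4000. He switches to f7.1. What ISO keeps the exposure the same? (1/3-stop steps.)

ISO 800

Aperture: f/16 → f/14 → f/13 → f/11 → f/10 → f/9 → f/8 → f/7.1 — 2 1/3 stops opened up (brighter).
Need 2 1/3 stops darker from the ISO: 4000 → 3200 → 2500 → 2000 → 1600 → 1250 → 1000 → 800.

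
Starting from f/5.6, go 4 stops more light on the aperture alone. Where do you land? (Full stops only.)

Aperture: f/5.6 → f/4 → f/2.8 → f/2 → f/1.4 — 4 stops opened up (brighter).

f/1.4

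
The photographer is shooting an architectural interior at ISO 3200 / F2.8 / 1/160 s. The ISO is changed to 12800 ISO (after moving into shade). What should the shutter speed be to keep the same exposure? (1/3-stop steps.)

1/640s

ISO: 3200 → 4000 → 5000 → 6400 → 8000 → 10000 → 12800 — 2 stops raised (brighter).
Need 2 stops darker from the shutter speed: 1/160 → 1/200 → 1/250 → 1/320 → 1/400 → 1/500 → 1/640.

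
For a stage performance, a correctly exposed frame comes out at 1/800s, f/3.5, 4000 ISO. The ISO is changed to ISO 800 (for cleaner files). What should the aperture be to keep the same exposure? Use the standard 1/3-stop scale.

f/1.6

ISO: 4000 → 3200 → 2500 → 2000 → 1600 → 1250 → 1000 → 800 — 2 1/3 stops dropped (darker).
Need 2 1/3 stops brighter from the aperture: f/3.5 → f/3.2 → f/2.8 → f/2.5 → f/2.2 → f/2 → f/1.8 → f/1.6.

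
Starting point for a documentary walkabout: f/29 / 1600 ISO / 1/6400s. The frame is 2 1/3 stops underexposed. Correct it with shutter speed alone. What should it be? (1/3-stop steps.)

1/1250s

Underexposed by 2 1/3 stops → need 2 1/3 stops brighter.
Shutter speed: 1/6400 → 1/5000 → 1/4000 → 1/3200 → 1/2500 → 1/2000 → 1/1600 → 1/1250.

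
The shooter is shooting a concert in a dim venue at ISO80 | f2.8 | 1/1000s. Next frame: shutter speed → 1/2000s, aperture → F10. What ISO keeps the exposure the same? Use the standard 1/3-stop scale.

Shutter speed: 1/1000 → 1/1250 → 1/1600 → 1/2000 — 1 stop faster (darker).
Aperture: f/2.8 → f/3.2 → f/3.5 → f/4 → f/4.5 → f/5 → f/5.6 → f/6.3 → f/7.1 → f/8 → f/9 → f/10 — 3 2/3 stops smaller aperture (darker).
Net change so far: 4 2/3 stops darker. Offset with the ISO: 80 → 100 → 125 → 160 → 200 → 250 → 320 → 400 → 500 → 640 → 800 → 1000 → 1250 → 1600 → 2000.

ISO 2000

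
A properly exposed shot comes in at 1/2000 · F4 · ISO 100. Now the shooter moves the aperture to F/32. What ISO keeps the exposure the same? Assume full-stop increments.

Aperture: f/4 → f/5.6 → f/8 → f/11 → f/16 → f/22 → f/32 — 6 stops narrower (darker).
Need 6 stops brighter from the ISO: 100 → 200 → 400 → 800 → 1600 → 3200 → 6400.

ISO 6400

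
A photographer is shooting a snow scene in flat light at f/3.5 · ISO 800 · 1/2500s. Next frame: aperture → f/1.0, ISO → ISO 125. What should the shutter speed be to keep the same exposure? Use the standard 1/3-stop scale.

1/5000s

Aperture: f/3.5 → f/3.2 → f/2.8 → f/2.5 → f/2.2 → f/2 → f/1.8 → f/1.6 → f/1.4 → f/1.2 → f/1.1 → f/1.0 — 3 2/3 stops larger aperture (brighter).
ISO: 800 → 640 → 500 → 400 → 320 → 250 → 200 → 160 → 125 — 2 2/3 stops dropped (darker).
Net change so far: 1 stop brighter. Offset with the shutter speed: 1/2500 → 1/3200 → 1/4000 → 1/5000.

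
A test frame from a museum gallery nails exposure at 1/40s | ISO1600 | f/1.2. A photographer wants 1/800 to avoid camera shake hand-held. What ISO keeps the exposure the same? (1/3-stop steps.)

ISO 32000

Shutter speed: 1/40 → 1/50 → 1/60 → 1/80 → 1/100 → 1/125 → 1/160 → 1/200 → 1/250 → 1/320 → 1/400 → 1/500 → 1/640 → 1/800 — 4 1/3 stops faster (darker).
Need 4 1/3 stops brighter from the ISO: 1600 → 2000 → 2500 → 3200 → 4000 → 5000 → 6400 → 8000 → 10000 → 12800 → 16000 → 20000 → 25600 → 32000.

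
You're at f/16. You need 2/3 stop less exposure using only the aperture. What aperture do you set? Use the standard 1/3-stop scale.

f/20

Aperture: f/16 → f/18 → f/20 — 2/3 stop stopped down (darker).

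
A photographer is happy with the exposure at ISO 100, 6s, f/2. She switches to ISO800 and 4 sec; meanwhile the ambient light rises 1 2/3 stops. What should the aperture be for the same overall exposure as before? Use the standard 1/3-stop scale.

f/8

Scene light: 1 2/3 stops brighter.
ISO: 100 → 125 → 160 → 200 → 250 → 320 → 400 → 500 → 640 → 800 — 3 stops higher (brighter).
Shutter speed: 6 → 5 → 4 — 2/3 stop faster (darker).
Net so far: 4 stops brighter. Aperture: f/2 → f/2.2 → f/2.5 → f/2.8 → f/3.2 → f/3.5 → f/4 → f/4.5 → f/5 → f/5.6 → f/6.3 → f/7.1 → f/8.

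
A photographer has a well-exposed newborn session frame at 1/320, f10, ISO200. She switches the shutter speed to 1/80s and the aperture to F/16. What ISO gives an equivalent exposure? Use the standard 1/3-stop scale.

ISO 125

Shutter speed: 1/320 → 1/250 → 1/200 → 1/160 → 1/125 → 1/100 → 1/80 — 2 stops slower (brighter).
Aperture: f/10 → f/11 → f/13 → f/14 → f/16 — 1 1/3 stops stopped down (darker).
Net change so far: 2/3 stop brighter. Offset with the ISO: 200 → 160 → 125.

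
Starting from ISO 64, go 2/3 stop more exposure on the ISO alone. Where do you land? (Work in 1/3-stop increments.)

ISO 100

ISO: 64 → 80 → 100 — 2/3 stop higher (brighter).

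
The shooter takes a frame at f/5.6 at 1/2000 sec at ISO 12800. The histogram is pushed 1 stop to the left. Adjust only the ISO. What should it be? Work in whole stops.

ISO 25600

Underexposed by 1 stop → need 1 stop brighter.
ISO: 12800 → 25600.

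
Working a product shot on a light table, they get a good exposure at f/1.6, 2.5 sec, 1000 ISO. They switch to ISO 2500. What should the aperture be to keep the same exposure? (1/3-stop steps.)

ISO: 1000 → 1250 → 1600 → 2000 → 2500 — 1 1/3 stops higher (brighter).
Need 1 1/3 stops darker from the aperture: f/1.6 → f/1.8 → f/2 → f/2.2 → f/2.5.

f/2.5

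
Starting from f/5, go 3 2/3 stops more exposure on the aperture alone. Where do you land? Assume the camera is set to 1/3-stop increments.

Aperture: f/5 → f/4.5 → f/4 → f/3.5 → f/3.2 → f/2.8 → f/2.5 → f/2.2 → f/2 → f/1.8 → f/1.6 → f/1.4 — 3 2/3 stops opened up (brighter).

f/1.4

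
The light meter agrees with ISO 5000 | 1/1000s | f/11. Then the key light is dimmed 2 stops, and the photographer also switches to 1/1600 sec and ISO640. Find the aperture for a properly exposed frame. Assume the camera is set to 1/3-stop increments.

f/1.6

Scene light: 2 stops darker.
Shutter speed: 1/1000 → 1/1250 → 1/1600 — 2/3 stop faster (darker).
ISO: 5000 → 4000 → 3200 → 2500 → 2000 → 1600 → 1250 → 1000 → 800 → 640 — 3 stops lower (darker).
Net so far: 5 2/3 stops darker. Aperture: f/11 → f/10 → f/9 → f/8 → f/7.1 → f/6.3 → f/5.6 → f/5 → f/4.5 → f/4 → f/3.5 → f/3.2 → f/2.8 → f/2.5 → f/2.2 → f/2 → f/1.8 → f/1.6.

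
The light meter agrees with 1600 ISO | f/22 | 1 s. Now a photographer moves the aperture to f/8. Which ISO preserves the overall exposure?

Aperture: f/22 → f/16 → f/11 → f/8 — 3 stops larger aperture (brighter).
Need 3 stops darker from the ISO: 1600 → 800 → 400 → 200.

ISO 200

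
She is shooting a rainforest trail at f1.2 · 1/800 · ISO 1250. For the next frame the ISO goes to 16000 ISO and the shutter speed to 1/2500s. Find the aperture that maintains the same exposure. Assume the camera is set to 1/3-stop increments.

f/2.5

ISO: 1250 → 1600 → 2000 → 2500 → 3200 → 4000 → 5000 → 6400 → 8000 → 10000 → 12800 → 16000 — 3 2/3 stops higher (brighter).
Shutter speed: 1/800 → 1/1000 → 1/1250 → 1/1600 → 1/2000 → 1/2500 — 1 2/3 stops faster (darker).
Net change so far: 2 stops brighter. Offset with the aperture: f/1.2 → f/1.4 → f/1.6 → f/1.8 → f/2 → f/2.2 → f/2.5.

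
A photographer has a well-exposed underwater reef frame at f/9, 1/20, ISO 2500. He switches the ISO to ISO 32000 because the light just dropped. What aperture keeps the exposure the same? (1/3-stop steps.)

ISO: 2500 → 3200 → 4000 → 5000 → 6400 → 8000 → 10000 → 12800 → 16000 → 20000 → 25600 → 32000 — 3 2/3 stops raised (brighter).
Need 3 2/3 stops darker from the aperture: f/9 → f/10 → f/11 → f/13 → f/14 → f/16 → f/18 → f/20 → f/22 → f/25 → f/29 → f/32.

f/32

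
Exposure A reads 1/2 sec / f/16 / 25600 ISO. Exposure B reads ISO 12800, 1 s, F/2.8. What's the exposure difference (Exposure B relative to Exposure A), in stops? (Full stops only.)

Aperture: f/16 → f/11 → f/8 → f/5.6 → f/4 → f/2.8 — 5 stops opened up (brighter).
Shutter speed: 1/2 → 1 — 1 stop slower (brighter).
ISO: 25600 → 12800 — 1 stop lower (darker).
Net: +5 +1 −1 = +5 stops.

5 stops brighter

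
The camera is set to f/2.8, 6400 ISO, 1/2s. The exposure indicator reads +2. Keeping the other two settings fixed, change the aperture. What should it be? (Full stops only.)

Overexposed by 2 stops → need 2 stops darker.
Aperture: f/2.8 → f/4 → f/5.6.

f/5.6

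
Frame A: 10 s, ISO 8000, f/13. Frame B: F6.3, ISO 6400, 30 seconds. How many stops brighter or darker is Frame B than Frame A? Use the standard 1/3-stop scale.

3 1/3 stops brighter

Aperture: f/13 → f/11 → f/10 → f/9 → f/8 → f/7.1 → f/6.3 — 2 stops wider (brighter).
Shutter speed: 10 → 13 → 15 → 20 → 25 → 30 — 1 2/3 stops longer (brighter).
ISO: 8000 → 6400 — 1/3 stop lower (darker).
Net: +2 +1 2/3 −1/3 = +3 1/3 stops.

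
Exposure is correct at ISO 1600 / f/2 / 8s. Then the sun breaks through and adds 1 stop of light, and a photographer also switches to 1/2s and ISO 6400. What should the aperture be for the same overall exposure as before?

Scene light: 1 stop brighter.
Shutter speed: 8 → 4 → 2 → 1 → 1/2 — 4 stops shorter (darker).
ISO: 1600 → 3200 → 6400 — 2 stops higher (brighter).
Net so far: 1 stop darker. Aperture: f/2 → f/1.4.

f/1.4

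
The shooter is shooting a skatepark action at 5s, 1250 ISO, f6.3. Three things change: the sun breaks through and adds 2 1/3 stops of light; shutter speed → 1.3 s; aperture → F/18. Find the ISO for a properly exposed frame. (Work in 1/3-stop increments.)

ISO 8000

Scene light: 2 1/3 stops brighter.
Shutter speed: 5 → 4 → 3.2 → 2.5 → 2 → 1.6 → 1.3 — 2 stops shorter (darker).
Aperture: f/6.3 → f/7.1 → f/8 → f/9 → f/10 → f/11 → f/13 → f/14 → f/16 → f/18 — 3 stops smaller aperture (darker).
Net so far: 2 2/3 stops darker. ISO: 1250 → 1600 → 2000 → 2500 → 3200 → 4000 → 5000 → 6400 → 8000.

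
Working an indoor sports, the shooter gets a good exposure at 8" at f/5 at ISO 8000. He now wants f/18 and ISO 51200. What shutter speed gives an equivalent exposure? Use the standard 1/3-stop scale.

Aperture: f/5 → f/5.6 → f/6.3 → f/7.1 → f/8 → f/9 → f/10 → f/11 → f/13 → f/14 → f/16 → f/18 — 3 2/3 stops smaller aperture (darker).
ISO: 8000 → 10000 → 12800 → 16000 → 20000 → 25600 → 32000 → 40000 → 51200 — 2 2/3 stops higher (brighter).
Net change so far: 1 stop darker. Offset with the shutter speed: 8 → 10 → 13 → 15.

15 s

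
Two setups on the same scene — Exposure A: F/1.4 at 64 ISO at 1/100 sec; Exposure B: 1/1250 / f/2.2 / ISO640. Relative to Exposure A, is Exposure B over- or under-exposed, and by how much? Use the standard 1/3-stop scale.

1 2/3 stops darker

Aperture: f/1.4 → f/1.6 → f/1.8 → f/2 → f/2.2 — 1 1/3 stops narrower (darker).
Shutter speed: 1/100 → 1/125 → 1/160 → 1/200 → 1/250 → 1/320 → 1/400 → 1/500 → 1/640 → 1/800 → 1/1000 → 1/1250 — 3 2/3 stops faster (darker).
ISO: 64 → 80 → 100 → 125 → 160 → 200 → 250 → 320 → 400 → 500 → 640 — 3 1/3 stops higher (brighter).
Net: −1 1/3 −3 2/3 +3 1/3 = −1 2/3 stops.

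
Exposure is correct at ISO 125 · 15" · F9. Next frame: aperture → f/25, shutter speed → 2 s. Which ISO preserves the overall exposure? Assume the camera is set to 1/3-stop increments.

ISO 8000

Aperture: f/9 → f/10 → f/11 → f/13 → f/14 → f/16 → f/18 → f/20 → f/22 → f/25 — 3 stops narrower (darker).
Shutter speed: 15 → 13 → 10 → 8 → 6 → 5 → 4 → 3.2 → 2.5 → 2 — 3 stops faster (darker).
Net change so far: 6 stops darker. Offset with the ISO: 125 → 160 → 200 → 250 → 320 → 400 → 500 → 640 → 800 → 1000 → 1250 → 1600 → 2000 → 2500 → 3200 → 4000 → 5000 → 6400 → 8000.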